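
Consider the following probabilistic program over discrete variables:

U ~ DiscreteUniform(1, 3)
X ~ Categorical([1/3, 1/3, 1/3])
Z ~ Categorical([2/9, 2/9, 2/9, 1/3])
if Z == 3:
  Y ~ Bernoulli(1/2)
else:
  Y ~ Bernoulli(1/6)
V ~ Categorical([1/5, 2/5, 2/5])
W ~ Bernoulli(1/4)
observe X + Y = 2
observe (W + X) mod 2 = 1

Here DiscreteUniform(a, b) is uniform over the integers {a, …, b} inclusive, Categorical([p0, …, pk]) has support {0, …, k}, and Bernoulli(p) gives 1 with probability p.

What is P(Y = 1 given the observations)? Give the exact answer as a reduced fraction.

P(Y = 1 | obs) = 15/28

Enumerate traces; 72 have nonzero weight after conditioning:
  (U=1, X=1, Z=0, Y=1, V=0, W=0) weight 1/1620
  (U=1, X=1, Z=0, Y=1, V=1, W=0) weight 1/810
  (U=1, X=1, Z=0, Y=1, V=2, W=0) weight 1/810
  (U=1, X=1, Z=1, Y=1, V=0, W=0) weight 1/1620
  (U=1, X=1, Z=1, Y=1, V=1, W=0) weight 1/810
  (U=1, X=1, Z=1, Y=1, V=2, W=0) weight 1/810
  (U=1, X=1, Z=2, Y=1, V=0, W=0) weight 1/1620
  (U=1, X=1, Z=2, Y=1, V=1, W=0) weight 1/810
  (U=1, X=2, Z=0, Y=0, V=0, W=1) weight 1/972
  … 63 more
Group by Y:
  weight(Y=0) = 13/216
  weight(Y=1) = 5/72
Total weight = 13/216 + 5/72 = 7/54
P(Y=0 | obs) = 13/216 / 7/54 = 13/28
P(Y=1 | obs) = 5/72 / 7/54 = 15/28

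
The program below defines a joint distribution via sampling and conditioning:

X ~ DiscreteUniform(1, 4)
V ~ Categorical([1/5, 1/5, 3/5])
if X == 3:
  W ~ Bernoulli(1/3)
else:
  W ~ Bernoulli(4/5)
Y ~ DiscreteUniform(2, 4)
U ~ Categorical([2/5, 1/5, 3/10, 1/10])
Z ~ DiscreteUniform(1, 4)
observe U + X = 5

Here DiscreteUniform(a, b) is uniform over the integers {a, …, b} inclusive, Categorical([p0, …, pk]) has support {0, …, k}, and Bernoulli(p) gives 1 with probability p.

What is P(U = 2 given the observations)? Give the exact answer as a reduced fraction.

P(U = 2 | obs) = 1/2

Enumerate traces; 216 have nonzero weight after conditioning:
  (X=2, V=0, W=0, Y=2, U=3, Z=1) weight 1/12000
  (X=2, V=0, W=0, Y=2, U=3, Z=2) weight 1/12000
  (X=2, V=0, W=0, Y=2, U=3, Z=3) weight 1/12000
  (X=2, V=0, W=0, Y=2, U=3, Z=4) weight 1/12000
  (X=2, V=0, W=0, Y=3, U=3, Z=1) weight 1/12000
  (X=2, V=0, W=0, Y=3, U=3, Z=2) weight 1/12000
  (X=2, V=0, W=0, Y=3, U=3, Z=3) weight 1/12000
  (X=2, V=0, W=0, Y=3, U=3, Z=4) weight 1/12000
  (X=3, V=0, W=0, Y=2, U=2, Z=1) weight 1/1200
  (X=4, V=0, W=0, Y=2, U=1, Z=1) weight 1/6000
  … 206 more
Group by U:
  weight(U=1) = 1/20
  weight(U=2) = 3/40
  weight(U=3) = 1/40
Total weight = 1/20 + 3/40 + 1/40 = 3/20
P(U=1 | obs) = 1/20 / 3/20 = 1/3
P(U=2 | obs) = 3/40 / 3/20 = 1/2
P(U=3 | obs) = 1/40 / 3/20 = 1/6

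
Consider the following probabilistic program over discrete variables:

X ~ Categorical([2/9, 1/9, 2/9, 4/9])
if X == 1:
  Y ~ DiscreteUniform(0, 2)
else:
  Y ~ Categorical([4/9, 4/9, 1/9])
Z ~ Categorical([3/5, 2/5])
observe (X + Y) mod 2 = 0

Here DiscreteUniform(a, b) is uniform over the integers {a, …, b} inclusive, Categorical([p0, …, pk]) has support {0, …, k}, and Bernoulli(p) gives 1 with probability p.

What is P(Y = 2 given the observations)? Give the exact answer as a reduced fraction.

P(Y = 2 | obs) = 4/39

Enumerate traces; 12 have nonzero weight after conditioning:
  (X=0, Y=0, Z=0) weight 8/135
  (X=0, Y=0, Z=1) weight 16/405
  (X=0, Y=2, Z=0) weight 2/135
  (X=0, Y=2, Z=1) weight 4/405
  (X=1, Y=1, Z=0) weight 1/45
  (X=1, Y=1, Z=1) weight 2/135
  (X=2, Y=0, Z=0) weight 8/135
  (X=2, Y=0, Z=1) weight 16/405
  … 4 more
Group by Y:
  weight(Y=0) = 16/81
  weight(Y=1) = 19/81
  weight(Y=2) = 4/81
Total weight = 16/81 + 19/81 + 4/81 = 13/27
P(Y=0 | obs) = 16/81 / 13/27 = 16/39
P(Y=1 | obs) = 19/81 / 13/27 = 19/39
P(Y=2 | obs) = 4/81 / 13/27 = 4/39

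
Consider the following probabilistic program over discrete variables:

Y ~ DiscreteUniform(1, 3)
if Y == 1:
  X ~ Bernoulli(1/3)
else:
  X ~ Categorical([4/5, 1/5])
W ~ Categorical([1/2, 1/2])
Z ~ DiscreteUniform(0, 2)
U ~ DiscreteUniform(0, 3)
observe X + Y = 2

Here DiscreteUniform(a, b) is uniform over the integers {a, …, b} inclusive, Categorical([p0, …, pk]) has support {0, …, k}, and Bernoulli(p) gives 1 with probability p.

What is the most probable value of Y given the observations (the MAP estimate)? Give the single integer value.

argmax_v P(Y = v | obs) = 2

Enumerate traces; 48 have nonzero weight after conditioning:
  (Y=1, X=1, W=0, Z=0, U=0) weight 1/216
  (Y=1, X=1, W=0, Z=0, U=1) weight 1/216
  (Y=1, X=1, W=0, Z=0, U=2) weight 1/216
  (Y=1, X=1, W=0, Z=0, U=3) weight 1/216
  (Y=1, X=1, W=0, Z=1, U=0) weight 1/216
  (Y=1, X=1, W=0, Z=1, U=1) weight 1/216
  (Y=1, X=1, W=0, Z=1, U=2) weight 1/216
  (Y=1, X=1, W=0, Z=1, U=3) weight 1/216
  (Y=2, X=0, W=0, Z=0, U=0) weight 1/90
  … 39 more
Group by Y:
  weight(Y=1) = 1/9
  weight(Y=2) = 4/15
Total weight = 1/9 + 4/15 = 17/45
P(Y=1 | obs) = 1/9 / 17/45 = 5/17
P(Y=2 | obs) = 4/15 / 17/45 = 12/17
argmax = 2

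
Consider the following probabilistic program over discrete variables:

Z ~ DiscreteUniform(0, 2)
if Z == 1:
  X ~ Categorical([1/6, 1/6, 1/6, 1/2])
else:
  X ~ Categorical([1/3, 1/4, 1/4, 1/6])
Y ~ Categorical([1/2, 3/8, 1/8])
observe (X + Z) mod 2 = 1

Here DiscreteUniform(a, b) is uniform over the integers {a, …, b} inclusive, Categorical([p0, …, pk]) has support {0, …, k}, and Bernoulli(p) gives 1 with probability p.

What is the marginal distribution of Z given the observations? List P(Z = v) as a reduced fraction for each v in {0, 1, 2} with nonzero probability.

Enumerate traces; 18 have nonzero weight after conditioning:
  (Z=0, X=1, Y=0) weight 1/24
  (Z=0, X=1, Y=1) weight 1/32
  (Z=0, X=1, Y=2) weight 1/96
  (Z=0, X=3, Y=0) weight 1/36
  (Z=0, X=3, Y=1) weight 1/48
  (Z=0, X=3, Y=2) weight 1/144
  (Z=1, X=0, Y=0) weight 1/36
  (Z=1, X=0, Y=1) weight 1/48
  (Z=2, X=1, Y=0) weight 1/24
  … 9 more
Group by Z:
  weight(Z=0) = 5/36
  weight(Z=1) = 1/9
  weight(Z=2) = 5/36
Total weight = 5/36 + 1/9 + 5/36 = 7/18
P(Z=0 | obs) = 5/36 / 7/18 = 5/14
P(Z=1 | obs) = 1/9 / 7/18 = 2/7
P(Z=2 | obs) = 5/36 / 7/18 = 5/14

P(Z=0) = 5/14, P(Z=1) = 2/7, P(Z=2) = 5/14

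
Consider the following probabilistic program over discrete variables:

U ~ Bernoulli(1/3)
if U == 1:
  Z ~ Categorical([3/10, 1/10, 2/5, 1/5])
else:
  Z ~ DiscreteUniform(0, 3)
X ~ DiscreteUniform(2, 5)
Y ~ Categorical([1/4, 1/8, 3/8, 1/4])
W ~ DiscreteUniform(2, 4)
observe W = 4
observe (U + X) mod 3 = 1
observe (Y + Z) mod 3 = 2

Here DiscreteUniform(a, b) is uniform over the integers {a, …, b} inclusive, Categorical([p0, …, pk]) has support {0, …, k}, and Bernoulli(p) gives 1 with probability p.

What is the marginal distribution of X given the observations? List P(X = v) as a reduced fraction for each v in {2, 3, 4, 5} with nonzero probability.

Enumerate traces; 10 have nonzero weight after conditioning:
  (U=0, Z=0, X=4, Y=2, W=4) weight 1/192
  (U=0, Z=1, X=4, Y=1, W=4) weight 1/576
  (U=0, Z=2, X=4, Y=0, W=4) weight 1/288
  (U=0, Z=2, X=4, Y=3, W=4) weight 1/288
  (U=0, Z=3, X=4, Y=2, W=4) weight 1/192
  (U=1, Z=0, X=3, Y=2, W=4) weight 1/320
  (U=1, Z=1, X=3, Y=1, W=4) weight 1/2880
  (U=1, Z=2, X=3, Y=0, W=4) weight 1/360
  … 2 more
Group by X:
  weight(X=3) = 1/90
  weight(X=4) = 11/576
Total weight = 1/90 + 11/576 = 29/960
P(X=3 | obs) = 1/90 / 29/960 = 32/87
P(X=4 | obs) = 11/576 / 29/960 = 55/87

P(X=3) = 32/87, P(X=4) = 55/87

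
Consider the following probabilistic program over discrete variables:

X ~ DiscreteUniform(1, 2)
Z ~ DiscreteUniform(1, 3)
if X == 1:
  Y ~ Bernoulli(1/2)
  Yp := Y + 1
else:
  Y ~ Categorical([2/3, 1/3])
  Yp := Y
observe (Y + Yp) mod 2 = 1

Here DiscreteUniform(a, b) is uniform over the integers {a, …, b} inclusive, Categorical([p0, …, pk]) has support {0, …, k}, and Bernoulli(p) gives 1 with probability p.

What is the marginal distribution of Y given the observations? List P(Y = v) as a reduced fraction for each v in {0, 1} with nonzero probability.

P(Y=0) = 1/2, P(Y=1) = 1/2

Enumerate traces; 6 have nonzero weight after conditioning:
  (X=1, Z=1, Y=0) weight 1/12
  (X=1, Z=1, Y=1) weight 1/12
  (X=1, Z=2, Y=0) weight 1/12
  (X=1, Z=2, Y=1) weight 1/12
  (X=1, Z=3, Y=0) weight 1/12
  (X=1, Z=3, Y=1) weight 1/12
Group by Y:
  weight(Y=0) = 1/4
  weight(Y=1) = 1/4
Total weight = 1/4 + 1/4 = 1/2
P(Y=0 | obs) = 1/4 / 1/2 = 1/2
P(Y=1 | obs) = 1/4 / 1/2 = 1/2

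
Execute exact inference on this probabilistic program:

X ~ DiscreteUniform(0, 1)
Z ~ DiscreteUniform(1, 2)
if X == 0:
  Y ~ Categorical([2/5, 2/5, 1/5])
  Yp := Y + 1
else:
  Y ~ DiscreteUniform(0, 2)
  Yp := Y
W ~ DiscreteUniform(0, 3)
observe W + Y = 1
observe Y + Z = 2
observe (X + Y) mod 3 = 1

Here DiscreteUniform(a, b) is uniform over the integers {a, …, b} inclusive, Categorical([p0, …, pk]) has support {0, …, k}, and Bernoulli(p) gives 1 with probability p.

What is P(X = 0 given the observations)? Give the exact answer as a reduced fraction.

Enumerate traces; 2 have nonzero weight after conditioning:
  (X=0, Z=1, Y=1, W=0) weight 1/40
  (X=1, Z=2, Y=0, W=1) weight 1/48
Group by X:
  weight(X=0) = 1/40
  weight(X=1) = 1/48
Total weight = 1/40 + 1/48 = 11/240
P(X=0 | obs) = 1/40 / 11/240 = 6/11
P(X=1 | obs) = 1/48 / 11/240 = 5/11

P(X = 0 | obs) = 6/11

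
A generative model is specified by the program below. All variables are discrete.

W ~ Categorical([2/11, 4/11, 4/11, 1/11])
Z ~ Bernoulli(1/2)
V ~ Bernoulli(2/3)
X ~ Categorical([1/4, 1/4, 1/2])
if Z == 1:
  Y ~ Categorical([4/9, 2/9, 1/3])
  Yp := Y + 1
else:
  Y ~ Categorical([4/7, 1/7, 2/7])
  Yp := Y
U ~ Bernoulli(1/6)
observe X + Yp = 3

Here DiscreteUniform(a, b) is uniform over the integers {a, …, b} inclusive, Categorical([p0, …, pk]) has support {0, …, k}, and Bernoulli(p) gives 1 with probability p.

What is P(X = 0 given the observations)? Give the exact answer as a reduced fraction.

Enumerate traces; 80 have nonzero weight after conditioning:
  (W=0, Z=0, V=0, X=1, Y=2, U=0) weight 5/2772
  (W=0, Z=0, V=0, X=1, Y=2, U=1) weight 1/2772
  (W=0, Z=0, V=0, X=2, Y=1, U=0) weight 5/2772
  (W=0, Z=0, V=0, X=2, Y=1, U=1) weight 1/2772
  (W=0, Z=0, V=1, X=1, Y=2, U=0) weight 5/1386
  (W=0, Z=0, V=1, X=1, Y=2, U=1) weight 1/1386
  (W=0, Z=0, V=1, X=2, Y=1, U=0) weight 5/1386
  (W=0, Z=0, V=1, X=2, Y=1, U=1) weight 1/1386
  (W=0, Z=1, V=0, X=0, Y=2, U=0) weight 5/2376
  … 71 more
Group by X:
  weight(X=0) = 1/24
  weight(X=1) = 4/63
  weight(X=2) = 37/252
Total weight = 1/24 + 4/63 + 37/252 = 127/504
P(X=0 | obs) = 1/24 / 127/504 = 21/127
P(X=1 | obs) = 4/63 / 127/504 = 32/127
P(X=2 | obs) = 37/252 / 127/504 = 74/127

P(X = 0 | obs) = 21/127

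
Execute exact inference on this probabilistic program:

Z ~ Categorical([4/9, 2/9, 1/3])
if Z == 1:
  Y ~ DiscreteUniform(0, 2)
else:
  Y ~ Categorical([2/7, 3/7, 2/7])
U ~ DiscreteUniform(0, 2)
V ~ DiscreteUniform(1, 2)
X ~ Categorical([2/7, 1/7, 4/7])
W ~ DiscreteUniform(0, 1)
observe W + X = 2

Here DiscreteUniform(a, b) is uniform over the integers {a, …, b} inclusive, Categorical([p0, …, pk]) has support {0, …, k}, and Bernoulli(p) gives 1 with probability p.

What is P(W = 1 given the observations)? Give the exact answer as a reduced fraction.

P(W = 1 | obs) = 1/5

Enumerate traces; 108 have nonzero weight after conditioning:
  (Z=0, Y=0, U=0, V=1, X=1, W=1) weight 2/1323
  (Z=0, Y=0, U=0, V=1, X=2, W=0) weight 8/1323
  (Z=0, Y=0, U=0, V=2, X=1, W=1) weight 2/1323
  (Z=0, Y=0, U=0, V=2, X=2, W=0) weight 8/1323
  (Z=0, Y=0, U=1, V=1, X=1, W=1) weight 2/1323
  (Z=0, Y=0, U=1, V=1, X=2, W=0) weight 8/1323
  (Z=0, Y=0, U=1, V=2, X=1, W=1) weight 2/1323
  (Z=0, Y=0, U=1, V=2, X=2, W=0) weight 8/1323
  … 100 more
Group by W:
  weight(W=0) = 2/7
  weight(W=1) = 1/14
Total weight = 2/7 + 1/14 = 5/14
P(W=0 | obs) = 2/7 / 5/14 = 4/5
P(W=1 | obs) = 1/14 / 5/14 = 1/5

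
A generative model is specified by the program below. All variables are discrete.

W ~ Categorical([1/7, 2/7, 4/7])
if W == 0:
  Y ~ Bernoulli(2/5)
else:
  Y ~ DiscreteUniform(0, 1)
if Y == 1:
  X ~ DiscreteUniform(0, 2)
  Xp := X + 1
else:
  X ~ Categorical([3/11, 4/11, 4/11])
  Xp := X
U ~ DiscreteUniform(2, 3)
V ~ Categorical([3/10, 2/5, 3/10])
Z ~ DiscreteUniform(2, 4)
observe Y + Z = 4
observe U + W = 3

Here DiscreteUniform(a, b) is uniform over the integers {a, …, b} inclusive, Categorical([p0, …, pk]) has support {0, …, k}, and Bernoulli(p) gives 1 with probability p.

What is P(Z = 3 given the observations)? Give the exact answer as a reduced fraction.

P(Z = 3 | obs) = 7/15

Enumerate traces; 36 have nonzero weight after conditioning:
  (W=0, Y=0, X=0, U=3, V=0, Z=4) weight 9/7700
  (W=0, Y=0, X=0, U=3, V=1, Z=4) weight 3/1925
  (W=0, Y=0, X=0, U=3, V=2, Z=4) weight 9/7700
  (W=0, Y=0, X=1, U=3, V=0, Z=4) weight 3/1925
  (W=0, Y=0, X=1, U=3, V=1, Z=4) weight 4/1925
  (W=0, Y=0, X=1, U=3, V=2, Z=4) weight 3/1925
  (W=0, Y=0, X=2, U=3, V=0, Z=4) weight 3/1925
  (W=0, Y=0, X=2, U=3, V=1, Z=4) weight 4/1925
  (W=0, Y=1, X=0, U=3, V=0, Z=3) weight 1/1050
  … 27 more
Group by Z:
  weight(Z=3) = 1/30
  weight(Z=4) = 4/105
Total weight = 1/30 + 4/105 = 1/14
P(Z=3 | obs) = 1/30 / 1/14 = 7/15
P(Z=4 | obs) = 4/105 / 1/14 = 8/15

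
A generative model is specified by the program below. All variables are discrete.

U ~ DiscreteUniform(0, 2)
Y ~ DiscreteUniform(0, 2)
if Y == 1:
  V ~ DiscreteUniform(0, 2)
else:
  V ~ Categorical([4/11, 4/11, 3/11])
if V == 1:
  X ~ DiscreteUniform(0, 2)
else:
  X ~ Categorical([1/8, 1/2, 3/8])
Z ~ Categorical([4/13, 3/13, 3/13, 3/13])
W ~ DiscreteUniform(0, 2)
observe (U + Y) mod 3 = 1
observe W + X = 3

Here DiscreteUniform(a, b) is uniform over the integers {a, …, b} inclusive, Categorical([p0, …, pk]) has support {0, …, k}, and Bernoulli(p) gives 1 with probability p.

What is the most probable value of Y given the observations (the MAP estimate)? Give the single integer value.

Enumerate traces; 72 have nonzero weight after conditioning:
  (U=0, Y=1, V=0, X=1, Z=0, W=2) weight 2/1053
  (U=0, Y=1, V=0, X=1, Z=1, W=2) weight 1/702
  (U=0, Y=1, V=0, X=1, Z=2, W=2) weight 1/702
  (U=0, Y=1, V=0, X=1, Z=3, W=2) weight 1/702
  (U=0, Y=1, V=0, X=2, Z=0, W=1) weight 1/702
  (U=0, Y=1, V=0, X=2, Z=1, W=1) weight 1/936
  (U=0, Y=1, V=0, X=2, Z=2, W=1) weight 1/936
  (U=0, Y=1, V=0, X=2, Z=3, W=1) weight 1/936
  (U=1, Y=0, V=0, X=1, Z=0, W=2) weight 8/3861
  (U=2, Y=2, V=0, X=1, Z=0, W=2) weight 8/3861
  … 62 more
Group by Y:
  weight(Y=0) = 211/7128
  weight(Y=1) = 29/972
  weight(Y=2) = 211/7128
Total weight = 211/7128 + 29/972 + 211/7128 = 238/2673
P(Y=0 | obs) = 211/7128 / 238/2673 = 633/1904
P(Y=1 | obs) = 29/972 / 238/2673 = 319/952
P(Y=2 | obs) = 211/7128 / 238/2673 = 633/1904
argmax = 1

argmax_v P(Y = v | obs) = 1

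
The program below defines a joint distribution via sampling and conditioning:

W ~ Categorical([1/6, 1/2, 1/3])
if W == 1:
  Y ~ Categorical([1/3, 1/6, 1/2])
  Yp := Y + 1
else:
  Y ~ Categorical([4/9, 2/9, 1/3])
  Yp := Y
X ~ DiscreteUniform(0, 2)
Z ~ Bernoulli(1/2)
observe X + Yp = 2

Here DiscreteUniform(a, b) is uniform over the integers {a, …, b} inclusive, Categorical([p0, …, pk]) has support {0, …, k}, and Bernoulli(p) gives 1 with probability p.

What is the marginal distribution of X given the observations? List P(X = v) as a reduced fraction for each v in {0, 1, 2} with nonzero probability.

Enumerate traces; 16 have nonzero weight after conditioning:
  (W=0, Y=0, X=2, Z=0) weight 1/81
  (W=0, Y=0, X=2, Z=1) weight 1/81
  (W=0, Y=1, X=1, Z=0) weight 1/162
  (W=0, Y=1, X=1, Z=1) weight 1/162
  (W=0, Y=2, X=0, Z=0) weight 1/108
  (W=0, Y=2, X=0, Z=1) weight 1/108
  (W=1, Y=0, X=1, Z=0) weight 1/36
  (W=1, Y=0, X=1, Z=1) weight 1/36
  … 8 more
Group by X:
  weight(X=0) = 1/12
  weight(X=1) = 5/54
  weight(X=2) = 2/27
Total weight = 1/12 + 5/54 + 2/27 = 1/4
P(X=0 | obs) = 1/12 / 1/4 = 1/3
P(X=1 | obs) = 5/54 / 1/4 = 10/27
P(X=2 | obs) = 2/27 / 1/4 = 8/27

P(X=0) = 1/3, P(X=1) = 10/27, P(X=2) = 8/27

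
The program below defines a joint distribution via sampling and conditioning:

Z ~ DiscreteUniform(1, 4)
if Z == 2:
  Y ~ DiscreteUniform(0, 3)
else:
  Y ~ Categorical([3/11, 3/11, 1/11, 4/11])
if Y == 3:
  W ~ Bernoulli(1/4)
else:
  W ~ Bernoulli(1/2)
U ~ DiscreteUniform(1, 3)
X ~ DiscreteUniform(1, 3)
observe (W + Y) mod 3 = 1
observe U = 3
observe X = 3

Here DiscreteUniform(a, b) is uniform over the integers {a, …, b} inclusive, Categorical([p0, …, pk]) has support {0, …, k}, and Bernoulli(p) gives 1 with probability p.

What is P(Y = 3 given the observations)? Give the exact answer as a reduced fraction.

Enumerate traces; 12 have nonzero weight after conditioning:
  (Z=1, Y=0, W=1, U=3, X=3) weight 1/264
  (Z=1, Y=1, W=0, U=3, X=3) weight 1/264
  (Z=1, Y=3, W=1, U=3, X=3) weight 1/396
  (Z=2, Y=0, W=1, U=3, X=3) weight 1/288
  (Z=2, Y=1, W=0, U=3, X=3) weight 1/288
  (Z=2, Y=3, W=1, U=3, X=3) weight 1/576
  (Z=3, Y=0, W=1, U=3, X=3) weight 1/264
  (Z=3, Y=1, W=0, U=3, X=3) weight 1/264
  … 4 more
Group by Y:
  weight(Y=0) = 47/3168
  weight(Y=1) = 47/3168
  weight(Y=3) = 59/6336
Total weight = 47/3168 + 47/3168 + 59/6336 = 247/6336
P(Y=0 | obs) = 47/3168 / 247/6336 = 94/247
P(Y=1 | obs) = 47/3168 / 247/6336 = 94/247
P(Y=3 | obs) = 59/6336 / 247/6336 = 59/247

P(Y = 3 | obs) = 59/247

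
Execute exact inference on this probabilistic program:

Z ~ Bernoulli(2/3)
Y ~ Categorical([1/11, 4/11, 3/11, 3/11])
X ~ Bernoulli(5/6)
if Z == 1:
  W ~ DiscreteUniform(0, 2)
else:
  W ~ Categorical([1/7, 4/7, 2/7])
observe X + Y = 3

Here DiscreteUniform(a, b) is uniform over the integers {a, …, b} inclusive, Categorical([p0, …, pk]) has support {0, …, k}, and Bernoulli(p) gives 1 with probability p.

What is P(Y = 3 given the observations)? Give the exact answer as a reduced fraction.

Enumerate traces; 12 have nonzero weight after conditioning:
  (Z=0, Y=2, X=1, W=0) weight 5/462
  (Z=0, Y=2, X=1, W=1) weight 10/231
  (Z=0, Y=2, X=1, W=2) weight 5/231
  (Z=0, Y=3, X=0, W=0) weight 1/462
  (Z=0, Y=3, X=0, W=1) weight 2/231
  (Z=0, Y=3, X=0, W=2) weight 1/231
  (Z=1, Y=2, X=1, W=0) weight 5/99
  (Z=1, Y=2, X=1, W=1) weight 5/99
  … 4 more
Group by Y:
  weight(Y=2) = 5/22
  weight(Y=3) = 1/22
Total weight = 5/22 + 1/22 = 3/11
P(Y=2 | obs) = 5/22 / 3/11 = 5/6
P(Y=3 | obs) = 1/22 / 3/11 = 1/6

P(Y = 3 | obs) = 1/6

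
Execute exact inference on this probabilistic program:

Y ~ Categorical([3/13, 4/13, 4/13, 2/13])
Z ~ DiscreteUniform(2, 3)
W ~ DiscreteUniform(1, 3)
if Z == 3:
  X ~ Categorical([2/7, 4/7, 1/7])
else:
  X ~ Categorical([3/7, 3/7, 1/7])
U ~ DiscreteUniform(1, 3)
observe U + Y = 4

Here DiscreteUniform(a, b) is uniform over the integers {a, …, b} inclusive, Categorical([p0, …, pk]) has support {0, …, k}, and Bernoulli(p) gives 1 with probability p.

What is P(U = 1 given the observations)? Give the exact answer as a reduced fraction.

P(U = 1 | obs) = 1/5

Enumerate traces; 54 have nonzero weight after conditioning:
  (Y=1, Z=2, W=1, X=0, U=3) weight 2/273
  (Y=1, Z=2, W=1, X=1, U=3) weight 2/273
  (Y=1, Z=2, W=1, X=2, U=3) weight 2/819
  (Y=1, Z=2, W=2, X=0, U=3) weight 2/273
  (Y=1, Z=2, W=2, X=1, U=3) weight 2/273
  (Y=1, Z=2, W=2, X=2, U=3) weight 2/819
  (Y=1, Z=2, W=3, X=0, U=3) weight 2/273
  (Y=1, Z=2, W=3, X=1, U=3) weight 2/273
  (Y=2, Z=2, W=1, X=0, U=2) weight 2/273
  (Y=3, Z=2, W=1, X=0, U=1) weight 1/273
  … 44 more
Group by U:
  weight(U=1) = 2/39
  weight(U=2) = 4/39
  weight(U=3) = 4/39
Total weight = 2/39 + 4/39 + 4/39 = 10/39
P(U=1 | obs) = 2/39 / 10/39 = 1/5
P(U=2 | obs) = 4/39 / 10/39 = 2/5
P(U=3 | obs) = 4/39 / 10/39 = 2/5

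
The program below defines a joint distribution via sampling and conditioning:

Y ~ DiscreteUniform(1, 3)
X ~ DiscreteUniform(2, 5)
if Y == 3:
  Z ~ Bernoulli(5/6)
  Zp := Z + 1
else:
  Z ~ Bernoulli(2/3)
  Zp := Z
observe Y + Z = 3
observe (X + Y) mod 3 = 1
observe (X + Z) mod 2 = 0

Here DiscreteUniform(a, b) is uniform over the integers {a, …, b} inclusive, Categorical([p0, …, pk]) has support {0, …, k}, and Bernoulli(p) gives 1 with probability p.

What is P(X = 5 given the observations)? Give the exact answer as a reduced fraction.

Enumerate traces; 2 have nonzero weight after conditioning:
  (Y=2, X=5, Z=1) weight 1/18
  (Y=3, X=4, Z=0) weight 1/72
Group by X:
  weight(X=4) = 1/72
  weight(X=5) = 1/18
Total weight = 1/72 + 1/18 = 5/72
P(X=4 | obs) = 1/72 / 5/72 = 1/5
P(X=5 | obs) = 1/18 / 5/72 = 4/5

P(X = 5 | obs) = 4/5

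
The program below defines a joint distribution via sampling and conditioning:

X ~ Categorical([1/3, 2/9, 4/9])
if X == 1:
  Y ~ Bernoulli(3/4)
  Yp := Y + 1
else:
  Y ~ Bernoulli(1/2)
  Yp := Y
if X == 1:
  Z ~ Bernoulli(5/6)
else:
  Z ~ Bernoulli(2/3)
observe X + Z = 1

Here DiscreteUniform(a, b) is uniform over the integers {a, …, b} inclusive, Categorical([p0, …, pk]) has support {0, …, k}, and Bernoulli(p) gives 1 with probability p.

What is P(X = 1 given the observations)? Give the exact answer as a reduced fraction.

P(X = 1 | obs) = 1/7

Enumerate traces; 4 have nonzero weight after conditioning:
  (X=0, Y=0, Z=1) weight 1/9
  (X=0, Y=1, Z=1) weight 1/9
  (X=1, Y=0, Z=0) weight 1/108
  (X=1, Y=1, Z=0) weight 1/36
Group by X:
  weight(X=0) = 2/9
  weight(X=1) = 1/27
Total weight = 2/9 + 1/27 = 7/27
P(X=0 | obs) = 2/9 / 7/27 = 6/7
P(X=1 | obs) = 1/27 / 7/27 = 1/7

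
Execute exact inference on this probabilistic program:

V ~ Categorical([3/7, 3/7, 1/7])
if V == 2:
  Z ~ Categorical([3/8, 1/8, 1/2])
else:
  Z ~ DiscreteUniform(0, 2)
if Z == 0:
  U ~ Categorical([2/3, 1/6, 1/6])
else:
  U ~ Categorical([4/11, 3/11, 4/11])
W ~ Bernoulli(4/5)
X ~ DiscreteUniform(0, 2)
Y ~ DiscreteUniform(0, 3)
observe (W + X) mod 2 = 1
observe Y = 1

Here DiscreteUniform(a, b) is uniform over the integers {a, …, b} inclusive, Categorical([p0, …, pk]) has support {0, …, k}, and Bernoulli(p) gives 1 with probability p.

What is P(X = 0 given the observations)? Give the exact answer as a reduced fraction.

P(X = 0 | obs) = 4/9

Enumerate traces; 81 have nonzero weight after conditioning:
  (V=0, Z=0, U=0, W=0, X=1, Y=1) weight 1/630
  (V=0, Z=0, U=0, W=1, X=0, Y=1) weight 2/315
  (V=0, Z=0, U=0, W=1, X=2, Y=1) weight 2/315
  (V=0, Z=0, U=1, W=0, X=1, Y=1) weight 1/2520
  (V=0, Z=0, U=1, W=1, X=0, Y=1) weight 1/630
  (V=0, Z=0, U=1, W=1, X=2, Y=1) weight 1/630
  (V=0, Z=0, U=2, W=0, X=1, Y=1) weight 1/2520
  (V=0, Z=0, U=2, W=1, X=0, Y=1) weight 1/630
  … 73 more
Group by X:
  weight(X=0) = 1/15
  weight(X=1) = 1/60
  weight(X=2) = 1/15
Total weight = 1/15 + 1/60 + 1/15 = 3/20
P(X=0 | obs) = 1/15 / 3/20 = 4/9
P(X=1 | obs) = 1/60 / 3/20 = 1/9
P(X=2 | obs) = 1/15 / 3/20 = 4/9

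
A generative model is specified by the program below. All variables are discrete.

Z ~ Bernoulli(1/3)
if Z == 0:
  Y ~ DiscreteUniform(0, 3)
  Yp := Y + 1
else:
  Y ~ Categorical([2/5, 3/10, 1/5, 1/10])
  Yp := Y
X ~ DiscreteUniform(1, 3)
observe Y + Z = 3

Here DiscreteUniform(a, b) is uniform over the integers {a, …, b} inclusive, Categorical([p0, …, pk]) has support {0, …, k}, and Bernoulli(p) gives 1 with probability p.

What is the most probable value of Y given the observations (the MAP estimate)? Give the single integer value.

argmax_v P(Y = v | obs) = 3

Enumerate traces; 6 have nonzero weight after conditioning:
  (Z=0, Y=3, X=1) weight 1/18
  (Z=0, Y=3, X=2) weight 1/18
  (Z=0, Y=3, X=3) weight 1/18
  (Z=1, Y=2, X=1) weight 1/45
  (Z=1, Y=2, X=2) weight 1/45
  (Z=1, Y=2, X=3) weight 1/45
Group by Y:
  weight(Y=2) = 1/15
  weight(Y=3) = 1/6
Total weight = 1/15 + 1/6 = 7/30
P(Y=2 | obs) = 1/15 / 7/30 = 2/7
P(Y=3 | obs) = 1/6 / 7/30 = 5/7
argmax = 3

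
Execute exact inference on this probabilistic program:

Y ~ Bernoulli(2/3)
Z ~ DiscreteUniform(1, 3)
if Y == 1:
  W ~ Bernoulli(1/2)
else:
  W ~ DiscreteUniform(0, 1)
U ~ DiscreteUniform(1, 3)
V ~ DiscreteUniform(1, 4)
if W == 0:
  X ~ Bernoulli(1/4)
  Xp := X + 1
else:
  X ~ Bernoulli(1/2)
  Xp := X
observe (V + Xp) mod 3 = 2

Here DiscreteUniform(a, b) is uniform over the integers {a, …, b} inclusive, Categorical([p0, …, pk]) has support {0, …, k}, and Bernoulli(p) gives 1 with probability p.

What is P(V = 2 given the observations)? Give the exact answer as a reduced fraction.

Enumerate traces; 108 have nonzero weight after conditioning:
  (Y=0, Z=1, W=0, U=1, V=1, X=0) weight 1/288
  (Y=0, Z=1, W=0, U=1, V=3, X=1) weight 1/864
  (Y=0, Z=1, W=0, U=1, V=4, X=0) weight 1/288
  (Y=0, Z=1, W=0, U=2, V=1, X=0) weight 1/288
  (Y=0, Z=1, W=0, U=2, V=3, X=1) weight 1/864
  (Y=0, Z=1, W=0, U=2, V=4, X=0) weight 1/288
  (Y=0, Z=1, W=0, U=3, V=1, X=0) weight 1/288
  (Y=0, Z=1, W=0, U=3, V=3, X=1) weight 1/864
  (Y=0, Z=1, W=1, U=1, V=2, X=0) weight 1/432
  … 99 more
Group by V:
  weight(V=1) = 5/32
  weight(V=2) = 1/16
  weight(V=3) = 1/32
  weight(V=4) = 5/32
Total weight = 5/32 + 1/16 + 1/32 + 5/32 = 13/32
P(V=1 | obs) = 5/32 / 13/32 = 5/13
P(V=2 | obs) = 1/16 / 13/32 = 2/13
P(V=3 | obs) = 1/32 / 13/32 = 1/13
P(V=4 | obs) = 5/32 / 13/32 = 5/13

P(V = 2 | obs) = 2/13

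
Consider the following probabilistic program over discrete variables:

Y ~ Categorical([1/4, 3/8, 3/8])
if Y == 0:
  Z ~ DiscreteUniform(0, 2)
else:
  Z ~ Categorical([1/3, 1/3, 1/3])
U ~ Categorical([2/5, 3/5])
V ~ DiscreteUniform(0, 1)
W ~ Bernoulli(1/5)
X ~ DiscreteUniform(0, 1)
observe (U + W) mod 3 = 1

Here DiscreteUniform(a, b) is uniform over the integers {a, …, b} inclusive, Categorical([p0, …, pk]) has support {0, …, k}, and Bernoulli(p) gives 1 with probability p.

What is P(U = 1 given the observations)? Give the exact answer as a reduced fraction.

Enumerate traces; 72 have nonzero weight after conditioning:
  (Y=0, Z=0, U=0, V=0, W=1, X=0) weight 1/600
  (Y=0, Z=0, U=0, V=0, W=1, X=1) weight 1/600
  (Y=0, Z=0, U=0, V=1, W=1, X=0) weight 1/600
  (Y=0, Z=0, U=0, V=1, W=1, X=1) weight 1/600
  (Y=0, Z=0, U=1, V=0, W=0, X=0) weight 1/100
  (Y=0, Z=0, U=1, V=0, W=0, X=1) weight 1/100
  (Y=0, Z=0, U=1, V=1, W=0, X=0) weight 1/100
  (Y=0, Z=0, U=1, V=1, W=0, X=1) weight 1/100
  … 64 more
Group by U:
  weight(U=0) = 2/25
  weight(U=1) = 12/25
Total weight = 2/25 + 12/25 = 14/25
P(U=0 | obs) = 2/25 / 14/25 = 1/7
P(U=1 | obs) = 12/25 / 14/25 = 6/7

P(U = 1 | obs) = 6/7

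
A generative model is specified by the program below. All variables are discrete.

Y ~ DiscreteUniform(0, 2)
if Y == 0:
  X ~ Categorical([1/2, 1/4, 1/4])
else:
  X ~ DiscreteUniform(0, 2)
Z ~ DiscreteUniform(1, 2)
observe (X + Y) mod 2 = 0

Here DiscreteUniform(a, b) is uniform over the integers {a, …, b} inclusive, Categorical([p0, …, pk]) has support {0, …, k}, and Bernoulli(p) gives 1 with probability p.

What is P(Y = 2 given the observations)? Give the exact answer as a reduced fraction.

P(Y = 2 | obs) = 8/21

Enumerate traces; 10 have nonzero weight after conditioning:
  (Y=0, X=0, Z=1) weight 1/12
  (Y=0, X=0, Z=2) weight 1/12
  (Y=0, X=2, Z=1) weight 1/24
  (Y=0, X=2, Z=2) weight 1/24
  (Y=1, X=1, Z=1) weight 1/18
  (Y=1, X=1, Z=2) weight 1/18
  (Y=2, X=0, Z=1) weight 1/18
  (Y=2, X=0, Z=2) weight 1/18
  … 2 more
Group by Y:
  weight(Y=0) = 1/4
  weight(Y=1) = 1/9
  weight(Y=2) = 2/9
Total weight = 1/4 + 1/9 + 2/9 = 7/12
P(Y=0 | obs) = 1/4 / 7/12 = 3/7
P(Y=1 | obs) = 1/9 / 7/12 = 4/21
P(Y=2 | obs) = 2/9 / 7/12 = 8/21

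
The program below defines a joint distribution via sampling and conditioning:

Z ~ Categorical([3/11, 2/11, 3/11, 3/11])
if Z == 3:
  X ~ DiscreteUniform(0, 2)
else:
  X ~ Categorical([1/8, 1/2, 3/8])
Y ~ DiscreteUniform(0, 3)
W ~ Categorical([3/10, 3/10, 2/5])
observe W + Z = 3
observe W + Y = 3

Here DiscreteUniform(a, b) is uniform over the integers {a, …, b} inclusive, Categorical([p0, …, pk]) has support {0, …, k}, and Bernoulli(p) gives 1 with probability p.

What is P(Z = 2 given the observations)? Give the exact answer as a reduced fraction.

P(Z = 2 | obs) = 9/26

Enumerate traces; 9 have nonzero weight after conditioning:
  (Z=1, X=0, Y=1, W=2) weight 1/440
  (Z=1, X=1, Y=1, W=2) weight 1/110
  (Z=1, X=2, Y=1, W=2) weight 3/440
  (Z=2, X=0, Y=2, W=1) weight 9/3520
  (Z=2, X=1, Y=2, W=1) weight 9/880
  (Z=2, X=2, Y=2, W=1) weight 27/3520
  (Z=3, X=0, Y=3, W=0) weight 3/440
  (Z=3, X=1, Y=3, W=0) weight 3/440
  … 1 more
Group by Z:
  weight(Z=1) = 1/55
  weight(Z=2) = 9/440
  weight(Z=3) = 9/440
Total weight = 1/55 + 9/440 + 9/440 = 13/220
P(Z=1 | obs) = 1/55 / 13/220 = 4/13
P(Z=2 | obs) = 9/440 / 13/220 = 9/26
P(Z=3 | obs) = 9/440 / 13/220 = 9/26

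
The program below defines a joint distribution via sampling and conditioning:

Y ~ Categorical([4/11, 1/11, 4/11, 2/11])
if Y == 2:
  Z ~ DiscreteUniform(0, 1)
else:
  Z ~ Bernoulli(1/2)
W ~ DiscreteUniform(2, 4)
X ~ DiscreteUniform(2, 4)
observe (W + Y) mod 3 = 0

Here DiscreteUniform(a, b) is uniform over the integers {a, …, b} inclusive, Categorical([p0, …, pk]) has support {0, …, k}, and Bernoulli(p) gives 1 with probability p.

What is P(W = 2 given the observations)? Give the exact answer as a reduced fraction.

Enumerate traces; 24 have nonzero weight after conditioning:
  (Y=0, Z=0, W=3, X=2) weight 2/99
  (Y=0, Z=0, W=3, X=3) weight 2/99
  (Y=0, Z=0, W=3, X=4) weight 2/99
  (Y=0, Z=1, W=3, X=2) weight 2/99
  (Y=0, Z=1, W=3, X=3) weight 2/99
  (Y=0, Z=1, W=3, X=4) weight 2/99
  (Y=1, Z=0, W=2, X=2) weight 1/198
  (Y=1, Z=0, W=2, X=3) weight 1/198
  (Y=2, Z=0, W=4, X=2) weight 2/99
  … 15 more
Group by W:
  weight(W=2) = 1/33
  weight(W=3) = 2/11
  weight(W=4) = 4/33
Total weight = 1/33 + 2/11 + 4/33 = 1/3
P(W=2 | obs) = 1/33 / 1/3 = 1/11
P(W=3 | obs) = 2/11 / 1/3 = 6/11
P(W=4 | obs) = 4/33 / 1/3 = 4/11

P(W = 2 | obs) = 1/11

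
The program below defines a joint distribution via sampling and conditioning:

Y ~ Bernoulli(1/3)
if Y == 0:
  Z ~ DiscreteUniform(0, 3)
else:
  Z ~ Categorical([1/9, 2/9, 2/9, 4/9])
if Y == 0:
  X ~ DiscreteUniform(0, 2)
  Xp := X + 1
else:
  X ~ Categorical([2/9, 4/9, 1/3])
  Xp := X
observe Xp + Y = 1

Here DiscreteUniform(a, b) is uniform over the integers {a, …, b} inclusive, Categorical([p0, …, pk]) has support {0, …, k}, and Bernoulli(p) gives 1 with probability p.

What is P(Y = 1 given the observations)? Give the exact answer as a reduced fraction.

Enumerate traces; 8 have nonzero weight after conditioning:
  (Y=0, Z=0, X=0) weight 1/18
  (Y=0, Z=1, X=0) weight 1/18
  (Y=0, Z=2, X=0) weight 1/18
  (Y=0, Z=3, X=0) weight 1/18
  (Y=1, Z=0, X=0) weight 2/243
  (Y=1, Z=1, X=0) weight 4/243
  (Y=1, Z=2, X=0) weight 4/243
  (Y=1, Z=3, X=0) weight 8/243
Group by Y:
  weight(Y=0) = 2/9
  weight(Y=1) = 2/27
Total weight = 2/9 + 2/27 = 8/27
P(Y=0 | obs) = 2/9 / 8/27 = 3/4
P(Y=1 | obs) = 2/27 / 8/27 = 1/4

P(Y = 1 | obs) = 1/4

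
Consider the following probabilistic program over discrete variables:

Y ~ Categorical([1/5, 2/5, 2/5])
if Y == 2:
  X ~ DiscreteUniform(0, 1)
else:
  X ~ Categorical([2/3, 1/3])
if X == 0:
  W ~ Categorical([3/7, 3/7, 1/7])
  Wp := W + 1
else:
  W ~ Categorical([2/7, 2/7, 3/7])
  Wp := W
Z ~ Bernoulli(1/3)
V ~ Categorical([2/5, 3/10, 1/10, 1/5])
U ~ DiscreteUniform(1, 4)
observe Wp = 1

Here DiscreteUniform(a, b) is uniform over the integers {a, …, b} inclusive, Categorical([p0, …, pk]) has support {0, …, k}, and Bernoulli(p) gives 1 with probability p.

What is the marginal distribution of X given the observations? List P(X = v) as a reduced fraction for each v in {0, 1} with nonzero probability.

Enumerate traces; 192 have nonzero weight after conditioning:
  (Y=0, X=0, W=0, Z=0, V=0, U=1) weight 2/525
  (Y=0, X=0, W=0, Z=0, V=0, U=2) weight 2/525
  (Y=0, X=0, W=0, Z=0, V=0, U=3) weight 2/525
  (Y=0, X=0, W=0, Z=0, V=0, U=4) weight 2/525
  (Y=0, X=0, W=0, Z=0, V=1, U=1) weight 1/350
  (Y=0, X=0, W=0, Z=0, V=1, U=2) weight 1/350
  (Y=0, X=0, W=0, Z=0, V=1, U=3) weight 1/350
  (Y=0, X=0, W=0, Z=0, V=1, U=4) weight 1/350
  (Y=0, X=1, W=1, Z=0, V=0, U=1) weight 2/1575
  … 183 more
Group by X:
  weight(X=0) = 9/35
  weight(X=1) = 4/35
Total weight = 9/35 + 4/35 = 13/35
P(X=0 | obs) = 9/35 / 13/35 = 9/13
P(X=1 | obs) = 4/35 / 13/35 = 4/13

P(X=0) = 9/13, P(X=1) = 4/13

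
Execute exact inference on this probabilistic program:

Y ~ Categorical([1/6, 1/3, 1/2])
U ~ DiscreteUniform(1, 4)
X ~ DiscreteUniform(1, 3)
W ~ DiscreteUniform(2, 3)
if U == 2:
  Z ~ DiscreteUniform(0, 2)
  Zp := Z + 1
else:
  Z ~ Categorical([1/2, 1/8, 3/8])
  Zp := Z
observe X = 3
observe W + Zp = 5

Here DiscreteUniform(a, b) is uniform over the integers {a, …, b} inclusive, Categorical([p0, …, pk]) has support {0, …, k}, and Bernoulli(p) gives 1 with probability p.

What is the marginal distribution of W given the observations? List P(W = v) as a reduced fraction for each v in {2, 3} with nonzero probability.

P(W=2) = 8/43, P(W=3) = 35/43

Enumerate traces; 15 have nonzero weight after conditioning:
  (Y=0, U=1, X=3, W=3, Z=2) weight 1/384
  (Y=0, U=2, X=3, W=2, Z=2) weight 1/432
  (Y=0, U=2, X=3, W=3, Z=1) weight 1/432
  (Y=0, U=3, X=3, W=3, Z=2) weight 1/384
  (Y=0, U=4, X=3, W=3, Z=2) weight 1/384
  (Y=1, U=1, X=3, W=3, Z=2) weight 1/192
  (Y=1, U=2, X=3, W=2, Z=2) weight 1/216
  (Y=1, U=2, X=3, W=3, Z=1) weight 1/216
  … 7 more
Group by W:
  weight(W=2) = 1/72
  weight(W=3) = 35/576
Total weight = 1/72 + 35/576 = 43/576
P(W=2 | obs) = 1/72 / 43/576 = 8/43
P(W=3 | obs) = 35/576 / 43/576 = 35/43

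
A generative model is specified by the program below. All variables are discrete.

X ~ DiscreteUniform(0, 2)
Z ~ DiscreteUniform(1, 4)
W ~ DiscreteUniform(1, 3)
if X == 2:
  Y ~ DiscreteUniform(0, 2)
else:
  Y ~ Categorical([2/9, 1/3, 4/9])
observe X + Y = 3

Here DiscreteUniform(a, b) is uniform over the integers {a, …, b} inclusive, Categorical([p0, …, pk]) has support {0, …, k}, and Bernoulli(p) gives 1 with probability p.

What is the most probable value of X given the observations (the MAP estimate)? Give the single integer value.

argmax_v P(X = v | obs) = 1

Enumerate traces; 24 have nonzero weight after conditioning:
  (X=1, Z=1, W=1, Y=2) weight 1/81
  (X=1, Z=1, W=2, Y=2) weight 1/81
  (X=1, Z=1, W=3, Y=2) weight 1/81
  (X=1, Z=2, W=1, Y=2) weight 1/81
  (X=1, Z=2, W=2, Y=2) weight 1/81
  (X=1, Z=2, W=3, Y=2) weight 1/81
  (X=1, Z=3, W=1, Y=2) weight 1/81
  (X=1, Z=3, W=2, Y=2) weight 1/81
  (X=2, Z=1, W=1, Y=1) weight 1/108
  … 15 more
Group by X:
  weight(X=1) = 4/27
  weight(X=2) = 1/9
Total weight = 4/27 + 1/9 = 7/27
P(X=1 | obs) = 4/27 / 7/27 = 4/7
P(X=2 | obs) = 1/9 / 7/27 = 3/7
argmax = 1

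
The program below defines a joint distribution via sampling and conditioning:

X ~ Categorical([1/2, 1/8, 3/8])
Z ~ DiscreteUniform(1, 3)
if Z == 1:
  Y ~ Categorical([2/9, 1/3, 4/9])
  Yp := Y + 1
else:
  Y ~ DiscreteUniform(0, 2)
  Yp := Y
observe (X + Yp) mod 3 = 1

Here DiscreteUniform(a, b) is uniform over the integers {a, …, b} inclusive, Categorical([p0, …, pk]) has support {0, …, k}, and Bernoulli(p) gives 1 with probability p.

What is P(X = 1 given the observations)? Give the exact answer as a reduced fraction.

P(X = 1 | obs) = 10/69

Enumerate traces; 9 have nonzero weight after conditioning:
  (X=0, Z=1, Y=0) weight 1/27
  (X=0, Z=2, Y=1) weight 1/18
  (X=0, Z=3, Y=1) weight 1/18
  (X=1, Z=1, Y=2) weight 1/54
  (X=1, Z=2, Y=0) weight 1/72
  (X=1, Z=3, Y=0) weight 1/72
  (X=2, Z=1, Y=1) weight 1/24
  (X=2, Z=2, Y=2) weight 1/24
  … 1 more
Group by X:
  weight(X=0) = 4/27
  weight(X=1) = 5/108
  weight(X=2) = 1/8
Total weight = 4/27 + 5/108 + 1/8 = 23/72
P(X=0 | obs) = 4/27 / 23/72 = 32/69
P(X=1 | obs) = 5/108 / 23/72 = 10/69
P(X=2 | obs) = 1/8 / 23/72 = 9/23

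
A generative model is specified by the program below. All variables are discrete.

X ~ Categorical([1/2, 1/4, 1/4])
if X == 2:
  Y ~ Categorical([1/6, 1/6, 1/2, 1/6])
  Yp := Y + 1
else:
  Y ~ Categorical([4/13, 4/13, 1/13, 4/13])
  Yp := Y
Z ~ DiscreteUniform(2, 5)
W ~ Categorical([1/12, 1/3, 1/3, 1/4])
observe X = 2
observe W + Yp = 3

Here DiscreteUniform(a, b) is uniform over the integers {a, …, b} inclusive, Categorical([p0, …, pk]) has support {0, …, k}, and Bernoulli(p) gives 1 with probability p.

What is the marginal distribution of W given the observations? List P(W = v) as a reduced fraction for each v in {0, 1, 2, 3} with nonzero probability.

Enumerate traces; 12 have nonzero weight after conditioning:
  (X=2, Y=0, Z=2, W=2) weight 1/288
  (X=2, Y=0, Z=3, W=2) weight 1/288
  (X=2, Y=0, Z=4, W=2) weight 1/288
  (X=2, Y=0, Z=5, W=2) weight 1/288
  (X=2, Y=1, Z=2, W=1) weight 1/288
  (X=2, Y=1, Z=3, W=1) weight 1/288
  (X=2, Y=1, Z=4, W=1) weight 1/288
  (X=2, Y=1, Z=5, W=1) weight 1/288
  (X=2, Y=2, Z=2, W=0) weight 1/384
  … 3 more
Group by W:
  weight(W=0) = 1/96
  weight(W=1) = 1/72
  weight(W=2) = 1/72
Total weight = 1/96 + 1/72 + 1/72 = 11/288
P(W=0 | obs) = 1/96 / 11/288 = 3/11
P(W=1 | obs) = 1/72 / 11/288 = 4/11
P(W=2 | obs) = 1/72 / 11/288 = 4/11

P(W=0) = 3/11, P(W=1) = 4/11, P(W=2) = 4/11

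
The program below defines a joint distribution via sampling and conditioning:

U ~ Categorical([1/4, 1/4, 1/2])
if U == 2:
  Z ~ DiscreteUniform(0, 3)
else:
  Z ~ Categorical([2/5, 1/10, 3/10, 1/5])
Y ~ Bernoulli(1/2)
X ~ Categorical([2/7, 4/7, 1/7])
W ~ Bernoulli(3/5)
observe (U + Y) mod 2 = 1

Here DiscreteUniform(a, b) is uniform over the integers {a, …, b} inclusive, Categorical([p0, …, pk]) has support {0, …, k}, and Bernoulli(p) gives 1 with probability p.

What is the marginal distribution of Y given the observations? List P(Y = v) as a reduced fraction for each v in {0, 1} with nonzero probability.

Enumerate traces; 72 have nonzero weight after conditioning:
  (U=0, Z=0, Y=1, X=0, W=0) weight 1/175
  (U=0, Z=0, Y=1, X=0, W=1) weight 3/350
  (U=0, Z=0, Y=1, X=1, W=0) weight 2/175
  (U=0, Z=0, Y=1, X=1, W=1) weight 3/175
  (U=0, Z=0, Y=1, X=2, W=0) weight 1/350
  (U=0, Z=0, Y=1, X=2, W=1) weight 3/700
  (U=0, Z=1, Y=1, X=0, W=0) weight 1/700
  (U=0, Z=1, Y=1, X=0, W=1) weight 3/1400
  (U=1, Z=0, Y=0, X=0, W=0) weight 1/175
  … 63 more
Group by Y:
  weight(Y=0) = 1/8
  weight(Y=1) = 3/8
Total weight = 1/8 + 3/8 = 1/2
P(Y=0 | obs) = 1/8 / 1/2 = 1/4
P(Y=1 | obs) = 3/8 / 1/2 = 3/4

P(Y=0) = 1/4, P(Y=1) = 3/4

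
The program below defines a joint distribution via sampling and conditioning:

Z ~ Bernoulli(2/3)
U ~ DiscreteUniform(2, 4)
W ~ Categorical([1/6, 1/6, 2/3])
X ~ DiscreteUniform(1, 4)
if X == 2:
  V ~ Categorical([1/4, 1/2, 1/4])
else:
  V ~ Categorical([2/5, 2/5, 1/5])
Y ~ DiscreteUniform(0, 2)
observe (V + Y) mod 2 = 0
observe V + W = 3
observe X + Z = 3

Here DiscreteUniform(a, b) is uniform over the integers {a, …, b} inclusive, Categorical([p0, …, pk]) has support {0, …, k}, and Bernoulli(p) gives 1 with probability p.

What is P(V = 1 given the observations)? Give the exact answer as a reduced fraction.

Enumerate traces; 18 have nonzero weight after conditioning:
  (Z=0, U=2, W=1, X=3, V=2, Y=0) weight 1/3240
  (Z=0, U=2, W=1, X=3, V=2, Y=2) weight 1/3240
  (Z=0, U=2, W=2, X=3, V=1, Y=1) weight 1/405
  (Z=0, U=3, W=1, X=3, V=2, Y=0) weight 1/3240
  (Z=0, U=3, W=1, X=3, V=2, Y=2) weight 1/3240
  (Z=0, U=3, W=2, X=3, V=1, Y=1) weight 1/405
  (Z=0, U=4, W=1, X=3, V=2, Y=0) weight 1/3240
  (Z=0, U=4, W=1, X=3, V=2, Y=2) weight 1/3240
  … 10 more
Group by V:
  weight(V=1) = 7/270
  weight(V=2) = 7/1080
Total weight = 7/270 + 7/1080 = 7/216
P(V=1 | obs) = 7/270 / 7/216 = 4/5
P(V=2 | obs) = 7/1080 / 7/216 = 1/5

P(V = 1 | obs) = 4/5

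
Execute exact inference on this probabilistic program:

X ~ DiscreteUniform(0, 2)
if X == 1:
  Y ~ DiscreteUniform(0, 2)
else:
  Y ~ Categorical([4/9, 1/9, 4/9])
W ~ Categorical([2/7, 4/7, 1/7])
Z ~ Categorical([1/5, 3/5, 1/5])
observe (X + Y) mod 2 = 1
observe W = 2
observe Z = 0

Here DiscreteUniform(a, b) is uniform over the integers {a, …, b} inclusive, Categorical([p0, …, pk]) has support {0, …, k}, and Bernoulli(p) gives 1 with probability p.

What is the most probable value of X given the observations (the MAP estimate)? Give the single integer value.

Enumerate traces; 4 have nonzero weight after conditioning:
  (X=0, Y=1, W=2, Z=0) weight 1/945
  (X=1, Y=0, W=2, Z=0) weight 1/315
  (X=1, Y=2, W=2, Z=0) weight 1/315
  (X=2, Y=1, W=2, Z=0) weight 1/945
Group by X:
  weight(X=0) = 1/945
  weight(X=1) = 2/315
  weight(X=2) = 1/945
Total weight = 1/945 + 2/315 + 1/945 = 8/945
P(X=0 | obs) = 1/945 / 8/945 = 1/8
P(X=1 | obs) = 2/315 / 8/945 = 3/4
P(X=2 | obs) = 1/945 / 8/945 = 1/8
argmax = 1

argmax_v P(X = v | obs) = 1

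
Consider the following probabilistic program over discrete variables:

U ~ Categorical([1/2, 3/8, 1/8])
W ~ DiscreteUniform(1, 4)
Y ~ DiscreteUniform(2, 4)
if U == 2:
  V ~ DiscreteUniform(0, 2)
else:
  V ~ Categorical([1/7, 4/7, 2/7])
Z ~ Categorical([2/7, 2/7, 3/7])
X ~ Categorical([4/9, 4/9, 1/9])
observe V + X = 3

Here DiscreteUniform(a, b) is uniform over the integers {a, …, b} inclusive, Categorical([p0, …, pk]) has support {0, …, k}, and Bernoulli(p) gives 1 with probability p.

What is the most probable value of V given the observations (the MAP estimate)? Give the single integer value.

argmax_v P(V = v | obs) = 2

Enumerate traces; 216 have nonzero weight after conditioning:
  (U=0, W=1, Y=2, V=1, Z=0, X=2) weight 1/1323
  (U=0, W=1, Y=2, V=1, Z=1, X=2) weight 1/1323
  (U=0, W=1, Y=2, V=1, Z=2, X=2) weight 1/882
  (U=0, W=1, Y=2, V=2, Z=0, X=1) weight 2/1323
  (U=0, W=1, Y=2, V=2, Z=1, X=1) weight 2/1323
  (U=0, W=1, Y=2, V=2, Z=2, X=1) weight 1/441
  (U=0, W=1, Y=3, V=1, Z=0, X=2) weight 1/1323
  (U=0, W=1, Y=3, V=1, Z=1, X=2) weight 1/1323
  … 208 more
Group by V:
  weight(V=1) = 13/216
  weight(V=2) = 7/54
Total weight = 13/216 + 7/54 = 41/216
P(V=1 | obs) = 13/216 / 41/216 = 13/41
P(V=2 | obs) = 7/54 / 41/216 = 28/41
argmax = 2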